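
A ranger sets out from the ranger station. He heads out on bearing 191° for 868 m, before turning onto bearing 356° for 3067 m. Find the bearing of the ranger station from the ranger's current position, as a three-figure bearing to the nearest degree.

170°

Leg 1 (191°, 868 m): east 868 sin 191° = -165.62, north 868 cos 191° = -852.05
Leg 2 (356°, 3067 m): east 3067 sin 356° = -213.94, north 3067 cos 356° = 3059.53
Net displacement: -379.57 east, 2207.48 north. Direction back to start is (379.57, -2207.48): bearing = atan2(379.57, -2207.48) mod 360° = 170.24° ≈ 170°.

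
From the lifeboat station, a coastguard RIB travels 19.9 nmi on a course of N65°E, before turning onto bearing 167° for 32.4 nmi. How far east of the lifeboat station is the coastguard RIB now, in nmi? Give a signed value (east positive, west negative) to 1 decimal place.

25.3 nmi

Leg 1 (N65°E, 19.9 nmi): east 19.9 sin 65° = 18.04, north 19.9 cos 65° = 8.41
Leg 2 (167°, 32.4 nmi): east 32.4 sin 167° = 7.29, north 32.4 cos 167° = -31.57
Net east component: 25.32 nmi.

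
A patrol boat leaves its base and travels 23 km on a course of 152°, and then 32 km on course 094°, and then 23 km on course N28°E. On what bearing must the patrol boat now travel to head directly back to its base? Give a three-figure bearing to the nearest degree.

Leg 1 (152°, 23 km): east 23 sin 152° = 10.80, north 23 cos 152° = -20.31
Leg 2 (094°, 32 km): east 32 sin 94° = 31.92, north 32 cos 94° = -2.23
Leg 3 (N28°E, 23 km): east 23 sin 28° = 10.80, north 23 cos 28° = 20.31
Net displacement: 53.52 east, -2.23 north. Direction back to start is (-53.52, 2.23): bearing = atan2(-53.52, 2.23) mod 360° = 272.39° ≈ 272°.

272°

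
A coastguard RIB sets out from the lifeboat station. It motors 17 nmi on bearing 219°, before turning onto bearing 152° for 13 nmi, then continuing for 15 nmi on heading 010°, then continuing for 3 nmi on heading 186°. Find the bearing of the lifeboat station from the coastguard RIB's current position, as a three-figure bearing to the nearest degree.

Leg 1 (219°, 17 nmi): east 17 sin 219° = -10.70, north 17 cos 219° = -13.21
Leg 2 (152°, 13 nmi): east 13 sin 152° = 6.10, north 13 cos 152° = -11.48
Leg 3 (010°, 15 nmi): east 15 sin 10° = 2.60, north 15 cos 10° = 14.77
Leg 4 (186°, 3 nmi): east 3 sin 186° = -0.31, north 3 cos 186° = -2.98
Net displacement: -2.30 east, -12.90 north. Direction back to start is (2.30, 12.90): bearing = atan2(2.30, 12.90) mod 360° = 10.13° ≈ 010°.

010°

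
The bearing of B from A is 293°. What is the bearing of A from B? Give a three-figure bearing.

113°

Back-bearing = 293° − 180° = 113°.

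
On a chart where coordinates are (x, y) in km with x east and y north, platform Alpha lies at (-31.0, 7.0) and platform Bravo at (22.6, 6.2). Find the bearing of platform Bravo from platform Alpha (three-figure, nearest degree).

091°

Δeast = 22.6 − -31.0 = 53.60; Δnorth = 6.2 − 7.0 = -0.80.
Bearing = atan2(Δeast, Δnorth) mod 360° = 90.86° ≈ 091°.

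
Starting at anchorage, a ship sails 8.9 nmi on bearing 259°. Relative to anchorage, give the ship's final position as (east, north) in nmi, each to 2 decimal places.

Leg 1 (259°, 8.9 nmi): east 8.9 sin 259° = -8.74, north 8.9 cos 259° = -1.70
Summing: -8.74 nmi east, -1.70 nmi north → (-8.74, -1.70).

(-8.74, -1.70)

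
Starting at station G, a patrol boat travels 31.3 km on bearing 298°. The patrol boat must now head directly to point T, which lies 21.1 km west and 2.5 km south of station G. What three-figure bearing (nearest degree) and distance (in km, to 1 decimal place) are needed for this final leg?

159°, 18.4 km

Leg 1 (298°, 31.3 km): east 31.3 sin 298° = -27.64, north 31.3 cos 298° = 14.69
Current position: (-27.64, 14.69). Target: (-21.1, -2.5). Remaining: Δeast = 6.54, Δnorth = -17.19.
Bearing = atan2(6.54, -17.19) mod 360° = 159.19°; distance = √((6.54)² + (-17.19)²) = 18.395 km.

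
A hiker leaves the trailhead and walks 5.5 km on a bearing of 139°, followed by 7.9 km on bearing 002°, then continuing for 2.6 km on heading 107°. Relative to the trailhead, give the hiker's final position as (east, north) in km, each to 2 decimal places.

(6.37, 2.98)

Leg 1 (139°, 5.5 km): east 5.5 sin 139° = 3.61, north 5.5 cos 139° = -4.15
Leg 2 (002°, 7.9 km): east 7.9 sin 2° = 0.28, north 7.9 cos 2° = 7.90
Leg 3 (107°, 2.6 km): east 2.6 sin 107° = 2.49, north 2.6 cos 107° = -0.76
Summing: 6.37 km east, 2.98 km north → (6.37, 2.98).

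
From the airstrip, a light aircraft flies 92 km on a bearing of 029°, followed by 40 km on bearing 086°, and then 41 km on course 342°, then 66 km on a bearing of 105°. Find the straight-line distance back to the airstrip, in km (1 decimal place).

171.6 km

Leg 1 (029°, 92 km): east 92 sin 29° = 44.60, north 92 cos 29° = 80.47
Leg 2 (086°, 40 km): east 40 sin 86° = 39.90, north 40 cos 86° = 2.79
Leg 3 (342°, 41 km): east 41 sin 342° = -12.67, north 41 cos 342° = 38.99
Leg 4 (105°, 66 km): east 66 sin 105° = 63.75, north 66 cos 105° = -17.08
Net: 135.59 east, 105.17 north. Distance = √((135.59)² + (105.17)²) = 171.592 km.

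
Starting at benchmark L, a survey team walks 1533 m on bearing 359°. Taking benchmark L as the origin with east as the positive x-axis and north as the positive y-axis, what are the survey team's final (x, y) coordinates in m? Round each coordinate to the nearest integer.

(-27, 1533)

Leg 1 (359°, 1533 m): east 1533 sin 359° = -26.75, north 1533 cos 359° = 1532.77
Summing: -26.75 m east, 1532.77 m north → (-27, 1533).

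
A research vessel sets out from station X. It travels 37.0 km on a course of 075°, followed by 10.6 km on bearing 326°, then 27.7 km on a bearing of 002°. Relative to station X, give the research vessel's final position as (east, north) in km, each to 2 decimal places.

Leg 1 (075°, 37.0 km): east 37.0 sin 75° = 35.74, north 37.0 cos 75° = 9.58
Leg 2 (326°, 10.6 km): east 10.6 sin 326° = -5.93, north 10.6 cos 326° = 8.79
Leg 3 (002°, 27.7 km): east 27.7 sin 2° = 0.97, north 27.7 cos 2° = 27.68
Summing: 30.78 km east, 46.05 km north → (30.78, 46.05).

(30.78, 46.05)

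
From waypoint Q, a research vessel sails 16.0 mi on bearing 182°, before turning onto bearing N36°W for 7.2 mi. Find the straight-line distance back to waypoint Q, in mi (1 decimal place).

Leg 1 (182°, 16.0 mi): east 16.0 sin 182° = -0.56, north 16.0 cos 182° = -15.99
Leg 2 (N36°W, 7.2 mi): east 7.2 sin 324° = -4.23, north 7.2 cos 324° = 5.82
Net: -4.79 east, -10.17 north. Distance = √((-4.79)² + (-10.17)²) = 11.238 mi.

11.2 mi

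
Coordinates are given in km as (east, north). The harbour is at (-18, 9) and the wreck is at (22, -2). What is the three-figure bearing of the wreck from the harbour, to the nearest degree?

Δeast = 22 − -18 = 40.00; Δnorth = -2 − 9 = -11.00.
Bearing = atan2(Δeast, Δnorth) mod 360° = 105.38° ≈ 105°.

105°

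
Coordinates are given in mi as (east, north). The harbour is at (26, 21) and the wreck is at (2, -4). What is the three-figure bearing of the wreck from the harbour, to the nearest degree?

Δeast = 2 − 26 = -24.00; Δnorth = -4 − 21 = -25.00.
Bearing = atan2(Δeast, Δnorth) mod 360° = 223.83° ≈ 224°.

224°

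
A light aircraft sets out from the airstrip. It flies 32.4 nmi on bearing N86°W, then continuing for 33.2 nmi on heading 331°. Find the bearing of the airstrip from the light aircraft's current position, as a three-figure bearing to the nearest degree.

123°

Leg 1 (N86°W, 32.4 nmi): east 32.4 sin 274° = -32.32, north 32.4 cos 274° = 2.26
Leg 2 (331°, 33.2 nmi): east 33.2 sin 331° = -16.10, north 33.2 cos 331° = 29.04
Net displacement: -48.42 east, 31.30 north. Direction back to start is (48.42, -31.30): bearing = atan2(48.42, -31.30) mod 360° = 122.88° ≈ 123°.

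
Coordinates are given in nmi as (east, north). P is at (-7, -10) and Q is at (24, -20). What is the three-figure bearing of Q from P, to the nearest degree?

Δeast = 24 − -7 = 31.00; Δnorth = -20 − -10 = -10.00.
Bearing = atan2(Δeast, Δnorth) mod 360° = 107.88° ≈ 108°.

108°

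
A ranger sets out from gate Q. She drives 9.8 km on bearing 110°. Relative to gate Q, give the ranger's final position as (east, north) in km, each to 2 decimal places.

Leg 1 (110°, 9.8 km): east 9.8 sin 110° = 9.21, north 9.8 cos 110° = -3.35
Summing: 9.21 km east, -3.35 km north → (9.21, -3.35).

(9.21, -3.35)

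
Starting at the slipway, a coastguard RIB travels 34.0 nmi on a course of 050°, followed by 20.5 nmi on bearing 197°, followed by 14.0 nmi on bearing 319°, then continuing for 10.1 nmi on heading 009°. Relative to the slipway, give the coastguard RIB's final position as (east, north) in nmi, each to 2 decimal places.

(12.45, 22.79)

Leg 1 (050°, 34.0 nmi): east 34.0 sin 50° = 26.05, north 34.0 cos 50° = 21.85
Leg 2 (197°, 20.5 nmi): east 20.5 sin 197° = -5.99, north 20.5 cos 197° = -19.60
Leg 3 (319°, 14.0 nmi): east 14.0 sin 319° = -9.18, north 14.0 cos 319° = 10.57
Leg 4 (009°, 10.1 nmi): east 10.1 sin 9° = 1.58, north 10.1 cos 9° = 9.98
Summing: 12.45 nmi east, 22.79 nmi north → (12.45, 22.79).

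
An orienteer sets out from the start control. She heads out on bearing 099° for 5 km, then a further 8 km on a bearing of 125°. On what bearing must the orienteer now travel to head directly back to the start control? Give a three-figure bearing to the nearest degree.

Leg 1 (099°, 5 km): east 5 sin 99° = 4.94, north 5 cos 99° = -0.78
Leg 2 (125°, 8 km): east 8 sin 125° = 6.55, north 8 cos 125° = -4.59
Net displacement: 11.49 east, -5.37 north. Direction back to start is (-11.49, 5.37): bearing = atan2(-11.49, 5.37) mod 360° = 295.05° ≈ 295°.

295°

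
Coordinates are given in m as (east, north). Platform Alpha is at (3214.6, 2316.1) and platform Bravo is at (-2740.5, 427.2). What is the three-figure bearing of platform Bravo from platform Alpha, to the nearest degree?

252°

Δeast = -2740.5 − 3214.6 = -5955.10; Δnorth = 427.2 − 2316.1 = -1888.90.
Bearing = atan2(Δeast, Δnorth) mod 360° = 252.40° ≈ 252°.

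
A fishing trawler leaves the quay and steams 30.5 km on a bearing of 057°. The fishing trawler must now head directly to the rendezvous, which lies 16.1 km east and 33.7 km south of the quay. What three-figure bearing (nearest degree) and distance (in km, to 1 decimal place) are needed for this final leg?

Leg 1 (057°, 30.5 km): east 30.5 sin 57° = 25.58, north 30.5 cos 57° = 16.61
Current position: (25.58, 16.61). Target: (16.1, -33.7). Remaining: Δeast = -9.48, Δnorth = -50.31.
Bearing = atan2(-9.48, -50.31) mod 360° = 190.67°; distance = √((-9.48)² + (-50.31)²) = 51.197 km.

191°, 51.2 km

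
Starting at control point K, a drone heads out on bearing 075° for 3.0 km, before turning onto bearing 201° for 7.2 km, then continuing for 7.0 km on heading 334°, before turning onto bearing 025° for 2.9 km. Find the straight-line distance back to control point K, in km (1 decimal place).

Leg 1 (075°, 3.0 km): east 3.0 sin 75° = 2.90, north 3.0 cos 75° = 0.78
Leg 2 (201°, 7.2 km): east 7.2 sin 201° = -2.58, north 7.2 cos 201° = -6.72
Leg 3 (334°, 7.0 km): east 7.0 sin 334° = -3.07, north 7.0 cos 334° = 6.29
Leg 4 (025°, 2.9 km): east 2.9 sin 25° = 1.23, north 2.9 cos 25° = 2.63
Net: -1.53 east, 2.97 north. Distance = √((-1.53)² + (2.97)²) = 3.343 km.

3.3 km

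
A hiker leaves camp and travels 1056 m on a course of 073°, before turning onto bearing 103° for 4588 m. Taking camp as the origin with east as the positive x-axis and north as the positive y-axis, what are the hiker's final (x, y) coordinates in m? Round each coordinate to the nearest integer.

(5480, -723)

Leg 1 (073°, 1056 m): east 1056 sin 73° = 1009.86, north 1056 cos 73° = 308.74
Leg 2 (103°, 4588 m): east 4588 sin 103° = 4470.41, north 4588 cos 103° = -1032.08
Summing: 5480.27 m east, -723.33 m north → (5480, -723).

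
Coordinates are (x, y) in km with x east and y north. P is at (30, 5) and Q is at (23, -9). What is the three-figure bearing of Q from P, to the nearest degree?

Δeast = 23 − 30 = -7.00; Δnorth = -9 − 5 = -14.00.
Bearing = atan2(Δeast, Δnorth) mod 360° = 206.57° ≈ 207°.

207°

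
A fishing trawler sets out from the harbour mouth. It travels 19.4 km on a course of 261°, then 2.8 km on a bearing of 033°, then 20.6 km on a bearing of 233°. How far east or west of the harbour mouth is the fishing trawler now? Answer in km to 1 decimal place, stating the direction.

Leg 1 (261°, 19.4 km): east 19.4 sin 261° = -19.16, north 19.4 cos 261° = -3.03
Leg 2 (033°, 2.8 km): east 2.8 sin 33° = 1.52, north 2.8 cos 33° = 2.35
Leg 3 (233°, 20.6 km): east 20.6 sin 233° = -16.45, north 20.6 cos 233° = -12.40
Net east component: -34.09 km.

34.1 km west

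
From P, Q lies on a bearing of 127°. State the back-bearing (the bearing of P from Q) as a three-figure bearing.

307°

Back-bearing = 127° + 180° = 307°.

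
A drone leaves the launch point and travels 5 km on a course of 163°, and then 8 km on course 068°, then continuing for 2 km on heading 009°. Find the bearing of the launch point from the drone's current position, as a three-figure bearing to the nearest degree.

Leg 1 (163°, 5 km): east 5 sin 163° = 1.46, north 5 cos 163° = -4.78
Leg 2 (068°, 8 km): east 8 sin 68° = 7.42, north 8 cos 68° = 3.00
Leg 3 (009°, 2 km): east 2 sin 9° = 0.31, north 2 cos 9° = 1.98
Net displacement: 9.19 east, 0.19 north. Direction back to start is (-9.19, -0.19): bearing = atan2(-9.19, -0.19) mod 360° = 268.81° ≈ 269°.

269°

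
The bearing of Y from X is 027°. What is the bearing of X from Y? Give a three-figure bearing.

Back-bearing = 027° + 180° = 207°.

207°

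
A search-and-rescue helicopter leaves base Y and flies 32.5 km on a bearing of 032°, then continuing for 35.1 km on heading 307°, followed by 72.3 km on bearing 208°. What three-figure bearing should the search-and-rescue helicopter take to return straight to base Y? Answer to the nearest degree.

071°

Leg 1 (032°, 32.5 km): east 32.5 sin 32° = 17.22, north 32.5 cos 32° = 27.56
Leg 2 (307°, 35.1 km): east 35.1 sin 307° = -28.03, north 35.1 cos 307° = 21.12
Leg 3 (208°, 72.3 km): east 72.3 sin 208° = -33.94, north 72.3 cos 208° = -63.84
Net displacement: -44.75 east, -15.15 north. Direction back to start is (44.75, 15.15): bearing = atan2(44.75, 15.15) mod 360° = 71.30° ≈ 071°.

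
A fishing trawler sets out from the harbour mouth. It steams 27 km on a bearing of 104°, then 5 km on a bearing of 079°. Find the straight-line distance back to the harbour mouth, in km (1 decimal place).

Leg 1 (104°, 27 km): east 27 sin 104° = 26.20, north 27 cos 104° = -6.53
Leg 2 (079°, 5 km): east 5 sin 79° = 4.91, north 5 cos 79° = 0.95
Net: 31.11 east, -5.58 north. Distance = √((31.11)² + (-5.58)²) = 31.602 km.

31.6 km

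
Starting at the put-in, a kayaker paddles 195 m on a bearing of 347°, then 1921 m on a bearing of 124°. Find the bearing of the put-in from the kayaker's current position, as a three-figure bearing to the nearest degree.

300°

Leg 1 (347°, 195 m): east 195 sin 347° = -43.87, north 195 cos 347° = 190.00
Leg 2 (124°, 1921 m): east 1921 sin 124° = 1592.58, north 1921 cos 124° = -1074.21
Net displacement: 1548.72 east, -884.21 north. Direction back to start is (-1548.72, 884.21): bearing = atan2(-1548.72, 884.21) mod 360° = 299.72° ≈ 300°.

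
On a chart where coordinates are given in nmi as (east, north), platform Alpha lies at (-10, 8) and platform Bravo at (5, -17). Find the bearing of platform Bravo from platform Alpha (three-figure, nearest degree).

149°

Δeast = 5 − -10 = 15.00; Δnorth = -17 − 8 = -25.00.
Bearing = atan2(Δeast, Δnorth) mod 360° = 149.04° ≈ 149°.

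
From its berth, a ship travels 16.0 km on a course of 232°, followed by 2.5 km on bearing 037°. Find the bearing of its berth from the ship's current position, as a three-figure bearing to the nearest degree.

Leg 1 (232°, 16.0 km): east 16.0 sin 232° = -12.61, north 16.0 cos 232° = -9.85
Leg 2 (037°, 2.5 km): east 2.5 sin 37° = 1.50, north 2.5 cos 37° = 2.00
Net displacement: -11.10 east, -7.85 north. Direction back to start is (11.10, 7.85): bearing = atan2(11.10, 7.85) mod 360° = 54.73° ≈ 055°.

055°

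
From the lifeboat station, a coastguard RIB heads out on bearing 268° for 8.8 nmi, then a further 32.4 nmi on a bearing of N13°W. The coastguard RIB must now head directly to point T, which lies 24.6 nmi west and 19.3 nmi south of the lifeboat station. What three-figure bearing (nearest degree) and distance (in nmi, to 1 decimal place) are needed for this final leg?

190°, 51.3 nmi

Leg 1 (268°, 8.8 nmi): east 8.8 sin 268° = -8.79, north 8.8 cos 268° = -0.31
Leg 2 (N13°W, 32.4 nmi): east 32.4 sin 347° = -7.29, north 32.4 cos 347° = 31.57
Current position: (-16.08, 31.26). Target: (-24.6, -19.3). Remaining: Δeast = -8.52, Δnorth = -50.56.
Bearing = atan2(-8.52, -50.56) mod 360° = 189.56°; distance = √((-8.52)² + (-50.56)²) = 51.275 nmi.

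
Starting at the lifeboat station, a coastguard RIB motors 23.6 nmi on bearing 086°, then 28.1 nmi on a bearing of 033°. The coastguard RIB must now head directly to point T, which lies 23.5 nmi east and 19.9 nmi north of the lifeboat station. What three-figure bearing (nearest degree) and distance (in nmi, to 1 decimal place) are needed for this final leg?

251°, 16.2 nmi

Leg 1 (086°, 23.6 nmi): east 23.6 sin 86° = 23.54, north 23.6 cos 86° = 1.65
Leg 2 (033°, 28.1 nmi): east 28.1 sin 33° = 15.30, north 28.1 cos 33° = 23.57
Current position: (38.85, 25.21). Target: (23.5, 19.9). Remaining: Δeast = -15.35, Δnorth = -5.31.
Bearing = atan2(-15.35, -5.31) mod 360° = 250.90°; distance = √((-15.35)² + (-5.31)²) = 16.240 nmi.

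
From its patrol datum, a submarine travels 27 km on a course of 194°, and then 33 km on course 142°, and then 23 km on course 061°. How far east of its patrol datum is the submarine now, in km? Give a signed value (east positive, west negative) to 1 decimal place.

Leg 1 (194°, 27 km): east 27 sin 194° = -6.53, north 27 cos 194° = -26.20
Leg 2 (142°, 33 km): east 33 sin 142° = 20.32, north 33 cos 142° = -26.00
Leg 3 (061°, 23 km): east 23 sin 61° = 20.12, north 23 cos 61° = 11.15
Net east component: 33.90 km.

33.9 km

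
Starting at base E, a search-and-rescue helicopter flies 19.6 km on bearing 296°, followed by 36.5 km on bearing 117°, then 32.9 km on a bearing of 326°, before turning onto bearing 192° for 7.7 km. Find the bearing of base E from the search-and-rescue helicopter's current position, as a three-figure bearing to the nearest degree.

157°

Leg 1 (296°, 19.6 km): east 19.6 sin 296° = -17.62, north 19.6 cos 296° = 8.59
Leg 2 (117°, 36.5 km): east 36.5 sin 117° = 32.52, north 36.5 cos 117° = -16.57
Leg 3 (326°, 32.9 km): east 32.9 sin 326° = -18.40, north 32.9 cos 326° = 27.28
Leg 4 (192°, 7.7 km): east 7.7 sin 192° = -1.60, north 7.7 cos 192° = -7.53
Net displacement: -5.09 east, 11.77 north. Direction back to start is (5.09, -11.77): bearing = atan2(5.09, -11.77) mod 360° = 156.59° ≈ 157°.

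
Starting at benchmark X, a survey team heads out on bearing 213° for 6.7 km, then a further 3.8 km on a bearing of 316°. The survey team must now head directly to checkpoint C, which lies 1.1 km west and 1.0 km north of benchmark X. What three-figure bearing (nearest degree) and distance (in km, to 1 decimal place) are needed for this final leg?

053°, 6.5 km

Leg 1 (213°, 6.7 km): east 6.7 sin 213° = -3.65, north 6.7 cos 213° = -5.62
Leg 2 (316°, 3.8 km): east 3.8 sin 316° = -2.64, north 3.8 cos 316° = 2.73
Current position: (-6.29, -2.89). Target: (-1.1, 1.0). Remaining: Δeast = 5.19, Δnorth = 3.89.
Bearing = atan2(5.19, 3.89) mod 360° = 53.17°; distance = √((5.19)² + (3.89)²) = 6.482 km.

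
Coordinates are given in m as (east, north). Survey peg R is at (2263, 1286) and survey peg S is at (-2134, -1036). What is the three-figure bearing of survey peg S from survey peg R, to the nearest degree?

Δeast = -2134 − 2263 = -4397.00; Δnorth = -1036 − 1286 = -2322.00.
Bearing = atan2(Δeast, Δnorth) mod 360° = 242.16° ≈ 242°.

242°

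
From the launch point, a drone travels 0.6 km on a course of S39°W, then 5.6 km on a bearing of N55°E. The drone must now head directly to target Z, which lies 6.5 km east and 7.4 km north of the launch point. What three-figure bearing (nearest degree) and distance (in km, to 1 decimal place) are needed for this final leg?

026°, 5.2 km

Leg 1 (S39°W, 0.6 km): east 0.6 sin 219° = -0.38, north 0.6 cos 219° = -0.47
Leg 2 (N55°E, 5.6 km): east 5.6 sin 55° = 4.59, north 5.6 cos 55° = 3.21
Current position: (4.21, 2.75). Target: (6.5, 7.4). Remaining: Δeast = 2.29, Δnorth = 4.65.
Bearing = atan2(2.29, 4.65) mod 360° = 26.20°; distance = √((2.29)² + (4.65)²) = 5.187 km.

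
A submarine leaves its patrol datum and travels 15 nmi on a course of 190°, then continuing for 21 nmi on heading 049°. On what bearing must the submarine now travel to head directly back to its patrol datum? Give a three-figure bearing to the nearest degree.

Leg 1 (190°, 15 nmi): east 15 sin 190° = -2.60, north 15 cos 190° = -14.77
Leg 2 (049°, 21 nmi): east 21 sin 49° = 15.85, north 21 cos 49° = 13.78
Net displacement: 13.24 east, -0.99 north. Direction back to start is (-13.24, 0.99): bearing = atan2(-13.24, 0.99) mod 360° = 274.30° ≈ 274°.

274°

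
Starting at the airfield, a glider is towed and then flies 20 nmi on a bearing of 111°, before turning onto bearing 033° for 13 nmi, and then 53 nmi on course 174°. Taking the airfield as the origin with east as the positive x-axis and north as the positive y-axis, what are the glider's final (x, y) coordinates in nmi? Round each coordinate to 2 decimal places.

(31.29, -48.97)

Leg 1 (111°, 20 nmi): east 20 sin 111° = 18.67, north 20 cos 111° = -7.17
Leg 2 (033°, 13 nmi): east 13 sin 33° = 7.08, north 13 cos 33° = 10.90
Leg 3 (174°, 53 nmi): east 53 sin 174° = 5.54, north 53 cos 174° = -52.71
Summing: 31.29 nmi east, -48.97 nmi north → (31.29, -48.97).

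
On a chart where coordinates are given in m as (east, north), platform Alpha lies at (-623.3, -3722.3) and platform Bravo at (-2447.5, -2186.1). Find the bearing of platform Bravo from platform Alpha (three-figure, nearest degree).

Δeast = -2447.5 − -623.3 = -1824.20; Δnorth = -2186.1 − -3722.3 = 1536.20.
Bearing = atan2(Δeast, Δnorth) mod 360° = 310.10° ≈ 310°.

310°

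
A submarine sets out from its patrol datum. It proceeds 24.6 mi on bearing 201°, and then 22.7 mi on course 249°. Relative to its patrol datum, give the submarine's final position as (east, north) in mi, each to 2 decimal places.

Leg 1 (201°, 24.6 mi): east 24.6 sin 201° = -8.82, north 24.6 cos 201° = -22.97
Leg 2 (249°, 22.7 mi): east 22.7 sin 249° = -21.19, north 22.7 cos 249° = -8.13
Summing: -30.01 mi east, -31.10 mi north → (-30.01, -31.10).

(-30.01, -31.10)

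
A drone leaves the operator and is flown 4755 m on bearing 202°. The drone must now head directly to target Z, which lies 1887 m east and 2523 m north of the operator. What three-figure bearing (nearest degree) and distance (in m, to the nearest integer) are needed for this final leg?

Leg 1 (202°, 4755 m): east 4755 sin 202° = -1781.25, north 4755 cos 202° = -4408.76
Current position: (-1781.25, -4408.76). Target: (1887, 2523). Remaining: Δeast = 3668.25, Δnorth = 6931.76.
Bearing = atan2(3668.25, 6931.76) mod 360° = 27.89°; distance = √((3668.25)² + (6931.76)²) = 7842.536 m.

028°, 7843 m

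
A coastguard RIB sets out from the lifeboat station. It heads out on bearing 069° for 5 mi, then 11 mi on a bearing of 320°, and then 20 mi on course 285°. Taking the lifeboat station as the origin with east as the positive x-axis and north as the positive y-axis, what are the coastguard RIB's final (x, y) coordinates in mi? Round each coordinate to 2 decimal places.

(-21.72, 15.39)

Leg 1 (069°, 5 mi): east 5 sin 69° = 4.67, north 5 cos 69° = 1.79
Leg 2 (320°, 11 mi): east 11 sin 320° = -7.07, north 11 cos 320° = 8.43
Leg 3 (285°, 20 mi): east 20 sin 285° = -19.32, north 20 cos 285° = 5.18
Summing: -21.72 mi east, 15.39 mi north → (-21.72, 15.39).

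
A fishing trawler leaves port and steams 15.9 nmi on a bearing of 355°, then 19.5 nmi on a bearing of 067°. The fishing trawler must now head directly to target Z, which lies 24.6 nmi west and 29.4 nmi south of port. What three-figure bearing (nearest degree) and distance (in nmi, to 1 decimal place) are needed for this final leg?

Leg 1 (355°, 15.9 nmi): east 15.9 sin 355° = -1.39, north 15.9 cos 355° = 15.84
Leg 2 (067°, 19.5 nmi): east 19.5 sin 67° = 17.95, north 19.5 cos 67° = 7.62
Current position: (16.56, 23.46). Target: (-24.6, -29.4). Remaining: Δeast = -41.16, Δnorth = -52.86.
Bearing = atan2(-41.16, -52.86) mod 360° = 217.91°; distance = √((-41.16)² + (-52.86)²) = 66.996 nmi.

218°, 67.0 nmi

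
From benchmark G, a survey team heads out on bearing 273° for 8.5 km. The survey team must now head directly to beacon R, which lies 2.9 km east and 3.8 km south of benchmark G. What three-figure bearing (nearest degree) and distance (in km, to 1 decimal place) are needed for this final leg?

Leg 1 (273°, 8.5 km): east 8.5 sin 273° = -8.49, north 8.5 cos 273° = 0.44
Current position: (-8.49, 0.44). Target: (2.9, -3.8). Remaining: Δeast = 11.39, Δnorth = -4.24.
Bearing = atan2(11.39, -4.24) mod 360° = 110.44°; distance = √((11.39)² + (-4.24)²) = 12.154 km.

110°, 12.2 km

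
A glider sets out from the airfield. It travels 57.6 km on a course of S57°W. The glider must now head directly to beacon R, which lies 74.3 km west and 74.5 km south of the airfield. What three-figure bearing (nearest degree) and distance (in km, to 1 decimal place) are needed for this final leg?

Leg 1 (S57°W, 57.6 km): east 57.6 sin 237° = -48.31, north 57.6 cos 237° = -31.37
Current position: (-48.31, -31.37). Target: (-74.3, -74.5). Remaining: Δeast = -25.99, Δnorth = -43.13.
Bearing = atan2(-25.99, -43.13) mod 360° = 211.08°; distance = √((-25.99)² + (-43.13)²) = 50.356 km.

211°, 50.4 km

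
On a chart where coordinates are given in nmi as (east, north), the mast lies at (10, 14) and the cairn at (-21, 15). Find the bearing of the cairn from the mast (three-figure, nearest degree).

272°

Δeast = -21 − 10 = -31.00; Δnorth = 15 − 14 = 1.00.
Bearing = atan2(Δeast, Δnorth) mod 360° = 271.85° ≈ 272°.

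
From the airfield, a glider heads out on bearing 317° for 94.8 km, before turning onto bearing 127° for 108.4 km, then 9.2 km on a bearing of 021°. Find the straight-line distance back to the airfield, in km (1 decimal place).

Leg 1 (317°, 94.8 km): east 94.8 sin 317° = -64.65, north 94.8 cos 317° = 69.33
Leg 2 (127°, 108.4 km): east 108.4 sin 127° = 86.57, north 108.4 cos 127° = -65.24
Leg 3 (021°, 9.2 km): east 9.2 sin 21° = 3.30, north 9.2 cos 21° = 8.59
Net: 25.22 east, 12.68 north. Distance = √((25.22)² + (12.68)²) = 28.226 km.

28.2 km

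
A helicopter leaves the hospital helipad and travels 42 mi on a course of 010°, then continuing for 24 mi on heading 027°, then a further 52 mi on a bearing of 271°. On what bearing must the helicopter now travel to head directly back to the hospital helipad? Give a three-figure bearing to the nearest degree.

Leg 1 (010°, 42 mi): east 42 sin 10° = 7.29, north 42 cos 10° = 41.36
Leg 2 (027°, 24 mi): east 24 sin 27° = 10.90, north 24 cos 27° = 21.38
Leg 3 (271°, 52 mi): east 52 sin 271° = -51.99, north 52 cos 271° = 0.91
Net displacement: -33.80 east, 63.65 north. Direction back to start is (33.80, -63.65): bearing = atan2(33.80, -63.65) mod 360° = 152.03° ≈ 152°.

152°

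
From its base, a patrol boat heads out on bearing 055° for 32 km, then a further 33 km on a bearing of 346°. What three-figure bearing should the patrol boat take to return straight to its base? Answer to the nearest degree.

200°

Leg 1 (055°, 32 km): east 32 sin 55° = 26.21, north 32 cos 55° = 18.35
Leg 2 (346°, 33 km): east 33 sin 346° = -7.98, north 33 cos 346° = 32.02
Net displacement: 18.23 east, 50.37 north. Direction back to start is (-18.23, -50.37): bearing = atan2(-18.23, -50.37) mod 360° = 199.89° ≈ 200°.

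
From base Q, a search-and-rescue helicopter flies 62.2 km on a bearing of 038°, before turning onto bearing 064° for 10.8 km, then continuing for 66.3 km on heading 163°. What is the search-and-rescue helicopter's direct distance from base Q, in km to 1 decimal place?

Leg 1 (038°, 62.2 km): east 62.2 sin 38° = 38.29, north 62.2 cos 38° = 49.01
Leg 2 (064°, 10.8 km): east 10.8 sin 64° = 9.71, north 10.8 cos 64° = 4.73
Leg 3 (163°, 66.3 km): east 66.3 sin 163° = 19.38, north 66.3 cos 163° = -63.40
Net: 67.39 east, -9.65 north. Distance = √((67.39)² + (-9.65)²) = 68.073 km.

68.1 km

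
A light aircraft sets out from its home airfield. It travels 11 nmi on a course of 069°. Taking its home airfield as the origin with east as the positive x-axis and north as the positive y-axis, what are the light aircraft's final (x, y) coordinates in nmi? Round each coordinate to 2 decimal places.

(10.27, 3.94)

Leg 1 (069°, 11 nmi): east 11 sin 69° = 10.27, north 11 cos 69° = 3.94
Summing: 10.27 nmi east, 3.94 nmi north → (10.27, 3.94).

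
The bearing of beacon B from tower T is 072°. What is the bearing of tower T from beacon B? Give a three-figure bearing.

252°

Back-bearing = 072° + 180° = 252°.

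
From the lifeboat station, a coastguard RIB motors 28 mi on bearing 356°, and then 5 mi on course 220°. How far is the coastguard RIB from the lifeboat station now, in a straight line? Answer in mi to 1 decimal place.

24.6 mi

Leg 1 (356°, 28 mi): east 28 sin 356° = -1.95, north 28 cos 356° = 27.93
Leg 2 (220°, 5 mi): east 5 sin 220° = -3.21, north 5 cos 220° = -3.83
Net: -5.17 east, 24.10 north. Distance = √((-5.17)² + (24.10)²) = 24.649 mi.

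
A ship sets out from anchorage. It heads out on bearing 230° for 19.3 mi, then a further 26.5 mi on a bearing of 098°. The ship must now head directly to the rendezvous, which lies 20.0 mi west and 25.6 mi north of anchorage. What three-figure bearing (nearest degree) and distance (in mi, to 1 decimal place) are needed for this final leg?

Leg 1 (230°, 19.3 mi): east 19.3 sin 230° = -14.78, north 19.3 cos 230° = -12.41
Leg 2 (098°, 26.5 mi): east 26.5 sin 98° = 26.24, north 26.5 cos 98° = -3.69
Current position: (11.46, -16.09). Target: (-20.0, 25.6). Remaining: Δeast = -31.46, Δnorth = 41.69.
Bearing = atan2(-31.46, 41.69) mod 360° = 322.97°; distance = √((-31.46)² + (41.69)²) = 52.230 mi.

323°, 52.2 mi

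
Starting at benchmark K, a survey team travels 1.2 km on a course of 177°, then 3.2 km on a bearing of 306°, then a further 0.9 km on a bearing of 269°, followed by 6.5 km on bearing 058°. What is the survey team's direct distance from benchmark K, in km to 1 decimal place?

Leg 1 (177°, 1.2 km): east 1.2 sin 177° = 0.06, north 1.2 cos 177° = -1.20
Leg 2 (306°, 3.2 km): east 3.2 sin 306° = -2.59, north 3.2 cos 306° = 1.88
Leg 3 (269°, 0.9 km): east 0.9 sin 269° = -0.90, north 0.9 cos 269° = -0.02
Leg 4 (058°, 6.5 km): east 6.5 sin 58° = 5.51, north 6.5 cos 58° = 3.44
Net: 2.09 east, 4.11 north. Distance = √((2.09)² + (4.11)²) = 4.610 km.

4.6 km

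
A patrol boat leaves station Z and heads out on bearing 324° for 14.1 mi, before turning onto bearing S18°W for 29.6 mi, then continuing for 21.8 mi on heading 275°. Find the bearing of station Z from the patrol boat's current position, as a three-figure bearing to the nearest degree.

069°

Leg 1 (324°, 14.1 mi): east 14.1 sin 324° = -8.29, north 14.1 cos 324° = 11.41
Leg 2 (S18°W, 29.6 mi): east 29.6 sin 198° = -9.15, north 29.6 cos 198° = -28.15
Leg 3 (275°, 21.8 mi): east 21.8 sin 275° = -21.72, north 21.8 cos 275° = 1.90
Net displacement: -39.15 east, -14.84 north. Direction back to start is (39.15, 14.84): bearing = atan2(39.15, 14.84) mod 360° = 69.24° ≈ 069°.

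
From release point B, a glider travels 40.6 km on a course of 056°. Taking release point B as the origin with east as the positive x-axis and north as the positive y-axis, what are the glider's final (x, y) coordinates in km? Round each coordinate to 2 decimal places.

(33.66, 22.70)

Leg 1 (056°, 40.6 km): east 40.6 sin 56° = 33.66, north 40.6 cos 56° = 22.70
Summing: 33.66 km east, 22.70 km north → (33.66, 22.70).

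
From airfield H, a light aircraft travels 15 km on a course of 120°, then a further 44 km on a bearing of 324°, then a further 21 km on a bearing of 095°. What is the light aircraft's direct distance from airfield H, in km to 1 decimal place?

27.5 km

Leg 1 (120°, 15 km): east 15 sin 120° = 12.99, north 15 cos 120° = -7.50
Leg 2 (324°, 44 km): east 44 sin 324° = -25.86, north 44 cos 324° = 35.60
Leg 3 (095°, 21 km): east 21 sin 95° = 20.92, north 21 cos 95° = -1.83
Net: 8.05 east, 26.27 north. Distance = √((8.05)² + (26.27)²) = 27.472 km.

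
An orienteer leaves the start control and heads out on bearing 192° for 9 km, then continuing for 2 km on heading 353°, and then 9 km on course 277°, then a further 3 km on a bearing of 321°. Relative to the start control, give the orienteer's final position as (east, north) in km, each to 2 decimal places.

Leg 1 (192°, 9 km): east 9 sin 192° = -1.87, north 9 cos 192° = -8.80
Leg 2 (353°, 2 km): east 2 sin 353° = -0.24, north 2 cos 353° = 1.99
Leg 3 (277°, 9 km): east 9 sin 277° = -8.93, north 9 cos 277° = 1.10
Leg 4 (321°, 3 km): east 3 sin 321° = -1.89, north 3 cos 321° = 2.33
Summing: -12.94 km east, -3.39 km north → (-12.94, -3.39).

(-12.94, -3.39)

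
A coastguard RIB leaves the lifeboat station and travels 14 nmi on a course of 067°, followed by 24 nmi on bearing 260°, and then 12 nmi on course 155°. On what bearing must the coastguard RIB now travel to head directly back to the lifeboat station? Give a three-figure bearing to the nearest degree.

031°

Leg 1 (067°, 14 nmi): east 14 sin 67° = 12.89, north 14 cos 67° = 5.47
Leg 2 (260°, 24 nmi): east 24 sin 260° = -23.64, north 24 cos 260° = -4.17
Leg 3 (155°, 12 nmi): east 12 sin 155° = 5.07, north 12 cos 155° = -10.88
Net displacement: -5.68 east, -9.57 north. Direction back to start is (5.68, 9.57): bearing = atan2(5.68, 9.57) mod 360° = 30.67° ≈ 031°.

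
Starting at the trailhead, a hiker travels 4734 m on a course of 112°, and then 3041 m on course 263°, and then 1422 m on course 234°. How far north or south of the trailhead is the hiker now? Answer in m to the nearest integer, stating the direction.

2980 m south

Leg 1 (112°, 4734 m): east 4734 sin 112° = 4389.29, north 4734 cos 112° = -1773.39
Leg 2 (263°, 3041 m): east 3041 sin 263° = -3018.33, north 3041 cos 263° = -370.60
Leg 3 (234°, 1422 m): east 1422 sin 234° = -1150.42, north 1422 cos 234° = -835.83
Net north component: -2979.82 m.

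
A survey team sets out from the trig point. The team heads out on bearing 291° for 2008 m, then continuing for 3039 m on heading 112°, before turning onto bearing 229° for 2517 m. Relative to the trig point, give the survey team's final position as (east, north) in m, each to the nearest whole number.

Leg 1 (291°, 2008 m): east 2008 sin 291° = -1874.63, north 2008 cos 291° = 719.60
Leg 2 (112°, 3039 m): east 3039 sin 112° = 2817.71, north 3039 cos 112° = -1138.43
Leg 3 (229°, 2517 m): east 2517 sin 229° = -1899.60, north 2517 cos 229° = -1651.30
Summing: -956.52 m east, -2070.13 m north → (-957, -2070).

(-957, -2070)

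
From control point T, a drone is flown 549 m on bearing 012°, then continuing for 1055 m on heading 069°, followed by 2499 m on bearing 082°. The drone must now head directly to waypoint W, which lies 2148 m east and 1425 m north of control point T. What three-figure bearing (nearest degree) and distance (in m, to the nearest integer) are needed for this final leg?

Leg 1 (012°, 549 m): east 549 sin 12° = 114.14, north 549 cos 12° = 537.00
Leg 2 (069°, 1055 m): east 1055 sin 69° = 984.93, north 1055 cos 69° = 378.08
Leg 3 (082°, 2499 m): east 2499 sin 82° = 2474.68, north 2499 cos 82° = 347.79
Current position: (3573.75, 1262.87). Target: (2148, 1425). Remaining: Δeast = -1425.75, Δnorth = 162.13.
Bearing = atan2(-1425.75, 162.13) mod 360° = 276.49°; distance = √((-1425.75)² + (162.13)²) = 1434.939 m.

276°, 1435 m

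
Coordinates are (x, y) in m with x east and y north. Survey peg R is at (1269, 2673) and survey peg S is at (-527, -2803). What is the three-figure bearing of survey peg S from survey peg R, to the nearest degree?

Δeast = -527 − 1269 = -1796.00; Δnorth = -2803 − 2673 = -5476.00.
Bearing = atan2(Δeast, Δnorth) mod 360° = 198.16° ≈ 198°.

198°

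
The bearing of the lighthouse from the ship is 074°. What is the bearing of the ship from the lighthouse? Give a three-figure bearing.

254°

Back-bearing = 074° + 180° = 254°.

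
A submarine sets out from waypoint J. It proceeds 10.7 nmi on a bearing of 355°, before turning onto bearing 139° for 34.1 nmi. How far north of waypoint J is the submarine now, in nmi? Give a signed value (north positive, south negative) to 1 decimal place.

Leg 1 (355°, 10.7 nmi): east 10.7 sin 355° = -0.93, north 10.7 cos 355° = 10.66
Leg 2 (139°, 34.1 nmi): east 34.1 sin 139° = 22.37, north 34.1 cos 139° = -25.74
Net north component: -15.08 nmi.

-15.1 nmi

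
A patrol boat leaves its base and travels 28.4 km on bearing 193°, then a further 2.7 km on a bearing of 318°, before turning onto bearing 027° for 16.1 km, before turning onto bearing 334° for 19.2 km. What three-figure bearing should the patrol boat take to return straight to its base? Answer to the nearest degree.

123°

Leg 1 (193°, 28.4 km): east 28.4 sin 193° = -6.39, north 28.4 cos 193° = -27.67
Leg 2 (318°, 2.7 km): east 2.7 sin 318° = -1.81, north 2.7 cos 318° = 2.01
Leg 3 (027°, 16.1 km): east 16.1 sin 27° = 7.31, north 16.1 cos 27° = 14.35
Leg 4 (334°, 19.2 km): east 19.2 sin 334° = -8.42, north 19.2 cos 334° = 17.26
Net displacement: -9.30 east, 5.94 north. Direction back to start is (9.30, -5.94): bearing = atan2(9.30, -5.94) mod 360° = 122.54° ≈ 123°.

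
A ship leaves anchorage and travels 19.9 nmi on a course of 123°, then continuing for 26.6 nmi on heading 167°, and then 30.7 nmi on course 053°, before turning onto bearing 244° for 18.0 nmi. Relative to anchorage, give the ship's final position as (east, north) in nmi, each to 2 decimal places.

(31.01, -26.17)

Leg 1 (123°, 19.9 nmi): east 19.9 sin 123° = 16.69, north 19.9 cos 123° = -10.84
Leg 2 (167°, 26.6 nmi): east 26.6 sin 167° = 5.98, north 26.6 cos 167° = -25.92
Leg 3 (053°, 30.7 nmi): east 30.7 sin 53° = 24.52, north 30.7 cos 53° = 18.48
Leg 4 (244°, 18.0 nmi): east 18.0 sin 244° = -16.18, north 18.0 cos 244° = -7.89
Summing: 31.01 nmi east, -26.17 nmi north → (31.01, -26.17).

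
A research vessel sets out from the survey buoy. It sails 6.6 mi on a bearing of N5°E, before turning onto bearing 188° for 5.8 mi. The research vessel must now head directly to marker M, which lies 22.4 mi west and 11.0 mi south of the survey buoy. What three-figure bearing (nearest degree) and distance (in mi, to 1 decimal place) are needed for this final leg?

242°, 25.1 mi

Leg 1 (N5°E, 6.6 mi): east 6.6 sin 5° = 0.58, north 6.6 cos 5° = 6.57
Leg 2 (188°, 5.8 mi): east 5.8 sin 188° = -0.81, north 5.8 cos 188° = -5.74
Current position: (-0.23, 0.83). Target: (-22.4, -11.0). Remaining: Δeast = -22.17, Δnorth = -11.83.
Bearing = atan2(-22.17, -11.83) mod 360° = 241.91°; distance = √((-22.17)² + (-11.83)²) = 25.128 mi.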